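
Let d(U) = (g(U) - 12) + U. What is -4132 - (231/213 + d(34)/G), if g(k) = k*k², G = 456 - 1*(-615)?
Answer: -45296575/10863 ≈ -4169.8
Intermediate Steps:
G = 1071 (G = 456 + 615 = 1071)
g(k) = k³
d(U) = -12 + U + U³ (d(U) = (U³ - 12) + U = (-12 + U³) + U = -12 + U + U³)
-4132 - (231/213 + d(34)/G) = -4132 - (231/213 + (-12 + 34 + 34³)/1071) = -4132 - (231*(1/213) + (-12 + 34 + 39304)*(1/1071)) = -4132 - (77/71 + 39326*(1/1071)) = -4132 - (77/71 + 5618/153) = -4132 - 1*410659/10863 = -4132 - 410659/10863 = -45296575/10863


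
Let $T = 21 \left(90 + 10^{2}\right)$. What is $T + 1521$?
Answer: $5511$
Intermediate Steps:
$T = 3990$ ($T = 21 \left(90 + 100\right) = 21 \cdot 190 = 3990$)
$T + 1521 = 3990 + 1521 = 5511$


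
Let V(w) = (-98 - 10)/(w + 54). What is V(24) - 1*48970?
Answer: -636628/13 ≈ -48971.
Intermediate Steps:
V(w) = -108/(54 + w)
V(24) - 1*48970 = -108/(54 + 24) - 1*48970 = -108/78 - 48970 = -108*1/78 - 48970 = -18/13 - 48970 = -636628/13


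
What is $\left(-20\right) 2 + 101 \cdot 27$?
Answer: $2687$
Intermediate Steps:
$\left(-20\right) 2 + 101 \cdot 27 = -40 + 2727 = 2687$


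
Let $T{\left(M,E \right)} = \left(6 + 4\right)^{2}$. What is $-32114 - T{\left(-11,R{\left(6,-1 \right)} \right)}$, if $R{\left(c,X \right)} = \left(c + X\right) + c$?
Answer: $-32214$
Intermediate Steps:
$R{\left(c,X \right)} = X + 2 c$ ($R{\left(c,X \right)} = \left(X + c\right) + c = X + 2 c$)
$T{\left(M,E \right)} = 100$ ($T{\left(M,E \right)} = 10^{2} = 100$)
$-32114 - T{\left(-11,R{\left(6,-1 \right)} \right)} = -32114 - 100 = -32214$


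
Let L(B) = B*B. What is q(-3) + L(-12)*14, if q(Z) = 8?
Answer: 2024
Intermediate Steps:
L(B) = B²
q(-3) + L(-12)*14 = 8 + (-12)²*14 = 8 + 144*14 = 8 + 2016 = 2024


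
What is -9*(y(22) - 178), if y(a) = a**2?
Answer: -2754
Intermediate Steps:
-9*(y(22) - 178) = -9*(22**2 - 178) = -9*(484 - 178) = -9*306 = -2754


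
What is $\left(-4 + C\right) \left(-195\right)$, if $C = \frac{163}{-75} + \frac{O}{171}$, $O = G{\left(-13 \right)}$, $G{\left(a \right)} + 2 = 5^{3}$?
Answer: $\frac{101036}{95} \approx 1063.5$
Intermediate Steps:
$G{\left(a \right)} = 123$ ($G{\left(a \right)} = -2 + 5^{3} = -2 + 125 = 123$)
$O = 123$
$C = - \frac{2072}{1425}$ ($C = \frac{163}{-75} + \frac{123}{171} = 163 \left(- \frac{1}{75}\right) + 123 \cdot \frac{1}{171} = - \frac{163}{75} + \frac{41}{57} = - \frac{2072}{1425} \approx -1.454$)
$\left(-4 + C\right) \left(-195\right) = \left(-4 - \frac{2072}{1425}\right) \left(-195\right) = \left(- \frac{7772}{1425}\right) \left(-195\right) = \frac{101036}{95}$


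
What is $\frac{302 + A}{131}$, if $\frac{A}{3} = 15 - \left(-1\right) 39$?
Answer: $\frac{464}{131} \approx 3.542$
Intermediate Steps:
$A = 162$ ($A = 3 \left(15 - \left(-1\right) 39\right) = 3 \left(15 - -39\right) = 3 \left(15 + 39\right) = 3 \cdot 54 = 162$)
$\frac{302 + A}{131} = \frac{302 + 162}{131} = 464 \cdot \frac{1}{131} = \frac{464}{131}$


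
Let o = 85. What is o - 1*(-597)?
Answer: 682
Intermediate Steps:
o - 1*(-597) = 85 - 1*(-597) = 85 + 597 = 682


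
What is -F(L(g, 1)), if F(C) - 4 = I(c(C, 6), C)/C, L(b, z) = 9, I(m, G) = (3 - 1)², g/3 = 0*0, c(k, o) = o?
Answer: -40/9 ≈ -4.4444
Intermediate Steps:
g = 0 (g = 3*(0*0) = 3*0 = 0)
I(m, G) = 4 (I(m, G) = 2² = 4)
F(C) = 4 + 4/C
-F(L(g, 1)) = -(4 + 4/9) = -1*40/9 = -40/9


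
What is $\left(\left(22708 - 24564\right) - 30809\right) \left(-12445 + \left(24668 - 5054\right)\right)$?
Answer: $-234175385$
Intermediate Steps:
$\left(\left(22708 - 24564\right) - 30809\right) \left(-12445 + \left(24668 - 5054\right)\right) = \left(-1856 - 30809\right) \left(-12445 + 19614\right) = \left(-32665\right) 7169 = -234175385$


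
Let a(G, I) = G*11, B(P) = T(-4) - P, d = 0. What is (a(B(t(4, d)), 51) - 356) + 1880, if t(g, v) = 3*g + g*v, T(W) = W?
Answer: 1348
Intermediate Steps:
B(P) = -4 - P
a(G, I) = 11*G
(a(B(t(4, d)), 51) - 356) + 1880 = (11*(-4 - 4*(3 + 0)) - 356) + 1880 = (11*(-4 - 4*3) - 356) + 1880 = (11*(-4 - 1*12) - 356) + 1880 = (11*(-4 - 12) - 356) + 1880 = (11*(-16) - 356) + 1880 = (-176 - 356) + 1880 = -532 + 1880 = 1348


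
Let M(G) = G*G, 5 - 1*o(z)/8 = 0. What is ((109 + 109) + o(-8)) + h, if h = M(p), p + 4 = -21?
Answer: 883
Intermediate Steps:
p = -25 (p = -4 - 21 = -25)
o(z) = 40 (o(z) = 40 - 8*0 = 40 + 0 = 40)
M(G) = G²
h = 625 (h = (-25)² = 625)
((109 + 109) + o(-8)) + h = ((109 + 109) + 40) + 625 = (218 + 40) + 625 = 258 + 625 = 883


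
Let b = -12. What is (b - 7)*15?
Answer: -285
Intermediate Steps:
(b - 7)*15 = (-12 - 7)*15 = -19*15 = -285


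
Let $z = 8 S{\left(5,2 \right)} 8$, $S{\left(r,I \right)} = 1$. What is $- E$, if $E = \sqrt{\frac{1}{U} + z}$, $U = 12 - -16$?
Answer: $- \frac{\sqrt{12551}}{14} \approx -8.0022$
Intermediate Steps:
$U = 28$ ($U = 12 + 16 = 28$)
$z = 64$ ($z = 8 \cdot 1 \cdot 8 = 8 \cdot 8 = 64$)
$E = \frac{\sqrt{12551}}{14}$ ($E = \sqrt{\frac{1}{28} + 64} = \sqrt{\frac{1793}{28}} = \frac{\sqrt{12551}}{14} \approx 8.0022$)
$- E = - \frac{\sqrt{12551}}{14}$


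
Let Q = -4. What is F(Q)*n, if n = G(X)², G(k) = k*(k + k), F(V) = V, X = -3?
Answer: -1296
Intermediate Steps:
G(k) = 2*k² (G(k) = k*(2*k) = 2*k²)
n = 324 (n = (2*(-3)²)² = (2*9)² = 18² = 324)
F(Q)*n = -4*324 = -1296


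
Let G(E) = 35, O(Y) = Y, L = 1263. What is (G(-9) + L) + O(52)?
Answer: 1350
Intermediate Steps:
(G(-9) + L) + O(52) = (35 + 1263) + 52 = 1298 + 52 = 1350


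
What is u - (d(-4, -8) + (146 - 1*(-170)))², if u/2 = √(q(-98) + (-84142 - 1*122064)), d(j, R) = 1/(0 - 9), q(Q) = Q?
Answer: -8082649/81 + 8*I*√12894 ≈ -99786.0 + 908.41*I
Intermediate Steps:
d(j, R) = -⅑ (d(j, R) = 1/(-9) = -⅑)
u = 8*I*√12894 (u = 2*√(-98 + (-84142 - 1*122064)) = 2*√(-98 + (-84142 - 122064)) = 2*√(-98 - 206206) = 2*√(-206304) = 2*(4*I*√12894) = 8*I*√12894 ≈ 908.41*I)
u - (d(-4, -8) + (146 - 1*(-170)))² = 8*I*√12894 - (-⅑ + (146 - 1*(-170)))² = 8*I*√12894 - (-⅑ + (146 + 170))² = 8*I*√12894 - (-⅑ + 316)² = 8*I*√12894 - (2843/9)² = 8*I*√12894 - 1*8082649/81 = 8*I*√12894 - 8082649/81 = -8082649/81 + 8*I*√12894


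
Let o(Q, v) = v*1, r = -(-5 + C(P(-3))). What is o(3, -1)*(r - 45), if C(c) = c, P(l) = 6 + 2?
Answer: 48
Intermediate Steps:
P(l) = 8
r = -3 (r = -(-5 + 8) = -1*3 = -3)
o(Q, v) = v
o(3, -1)*(r - 45) = -(-3 - 45) = -1*(-48) = 48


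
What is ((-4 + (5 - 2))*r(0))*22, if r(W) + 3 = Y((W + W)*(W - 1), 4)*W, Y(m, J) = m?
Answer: 66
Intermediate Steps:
r(W) = -3 + 2*W²*(-1 + W) (r(W) = -3 + ((W + W)*(W - 1))*W = -3 + ((2*W)*(-1 + W))*W = -3 + (2*W*(-1 + W))*W = -3 + 2*W²*(-1 + W))
((-4 + (5 - 2))*r(0))*22 = ((-4 + (5 - 2))*(-3 + 2*0²*(-1 + 0)))*22 = ((-4 + 3)*(-3 + 2*0*(-1)))*22 = -(-3 + 0)*22 = -1*(-3)*22 = 3*22 = 66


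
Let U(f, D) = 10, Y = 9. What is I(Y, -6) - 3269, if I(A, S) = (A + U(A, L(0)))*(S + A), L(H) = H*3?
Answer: -3212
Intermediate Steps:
L(H) = 3*H
I(A, S) = (10 + A)*(A + S) (I(A, S) = (A + 10)*(S + A) = (10 + A)*(A + S))
I(Y, -6) - 3269 = (9² + 10*9 + 10*(-6) + 9*(-6)) - 3269 = (81 + 90 - 60 - 54) - 3269 = 57 - 3269 = -3212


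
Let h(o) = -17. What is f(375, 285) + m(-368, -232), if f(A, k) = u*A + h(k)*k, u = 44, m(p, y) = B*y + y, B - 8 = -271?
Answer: 72439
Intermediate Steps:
B = -263 (B = 8 - 271 = -263)
m(p, y) = -262*y (m(p, y) = -263*y + y = -262*y)
f(A, k) = -17*k + 44*A (f(A, k) = 44*A - 17*k = -17*k + 44*A)
f(375, 285) + m(-368, -232) = (-17*285 + 44*375) - 262*(-232) = (-4845 + 16500) + 60784 = 11655 + 60784 = 72439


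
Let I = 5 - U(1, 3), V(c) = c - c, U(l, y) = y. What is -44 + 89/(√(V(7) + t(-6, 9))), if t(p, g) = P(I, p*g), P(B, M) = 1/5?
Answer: -44 + 89*√5 ≈ 155.01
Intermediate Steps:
V(c) = 0
I = 2 (I = 5 - 1*3 = 5 - 3 = 2)
P(B, M) = ⅕
t(p, g) = ⅕
-44 + 89/(√(V(7) + t(-6, 9))) = -44 + 89/(√(0 + ⅕)) = -44 + 89/(√(⅕)) = -44 + 89/((√5/5)) = -44 + 89*√5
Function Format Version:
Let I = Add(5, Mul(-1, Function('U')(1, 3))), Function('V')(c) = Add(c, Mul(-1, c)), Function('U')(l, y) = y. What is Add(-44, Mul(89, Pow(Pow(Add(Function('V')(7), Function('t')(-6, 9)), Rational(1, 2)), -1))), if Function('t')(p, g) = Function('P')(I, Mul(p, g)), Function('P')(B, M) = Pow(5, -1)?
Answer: Add(-44, Mul(89, Pow(5, Rational(1, 2)))) ≈ 155.01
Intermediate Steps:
Function('V')(c) = 0
I = 2 (I = Add(5, Mul(-1, 3)) = Add(5, -3) = 2)
Function('P')(B, M) = Rational(1, 5)
Function('t')(p, g) = Rational(1, 5)
Add(-44, Mul(89, Pow(Pow(Add(Function('V')(7), Function('t')(-6, 9)), Rational(1, 2)), -1))) = Add(-44, Mul(89, Pow(Pow(Add(0, Rational(1, 5)), Rational(1, 2)), -1))) = Add(-44, Mul(89, Pow(Pow(Rational(1, 5), Rational(1, 2)), -1))) = Add(-44, Mul(89, Pow(Mul(Rational(1, 5), Pow(5, Rational(1, 2))), -1))) = Add(-44, Mul(89, Pow(5, Rational(1, 2))))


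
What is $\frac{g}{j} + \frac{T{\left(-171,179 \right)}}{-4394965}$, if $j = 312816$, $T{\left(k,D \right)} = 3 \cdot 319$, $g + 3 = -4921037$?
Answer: $- \frac{1351756120532}{85925960715} \approx -15.732$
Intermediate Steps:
$g = -4921040$ ($g = -3 - 4921037 = -4921040$)
$T{\left(k,D \right)} = 957$
$\frac{g}{j} + \frac{T{\left(-171,179 \right)}}{-4394965} = - \frac{4921040}{312816} + \frac{957}{-4394965} = \left(-4921040\right) \frac{1}{312816} + 957 \left(- \frac{1}{4394965}\right) = - \frac{307565}{19551} - \frac{957}{4394965} = - \frac{1351756120532}{85925960715}$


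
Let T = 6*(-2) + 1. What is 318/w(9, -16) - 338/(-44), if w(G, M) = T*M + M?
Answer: 8509/880 ≈ 9.6693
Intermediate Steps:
T = -11 (T = -12 + 1 = -11)
w(G, M) = -10*M (w(G, M) = -11*M + M = -10*M)
318/w(9, -16) - 338/(-44) = 318/((-10*(-16))) - 338/(-44) = 318/160 - 338*(-1/44) = 318*(1/160) + 169/22 = 159/80 + 169/22 = 8509/880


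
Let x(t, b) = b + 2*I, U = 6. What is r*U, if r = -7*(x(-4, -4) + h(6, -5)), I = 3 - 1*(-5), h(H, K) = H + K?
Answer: -546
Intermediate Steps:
I = 8 (I = 3 + 5 = 8)
x(t, b) = 16 + b (x(t, b) = b + 2*8 = b + 16 = 16 + b)
r = -91 (r = -7*((16 - 4) + (6 - 5)) = -7*(12 + 1) = -7*13 = -91)
r*U = -91*6 = -546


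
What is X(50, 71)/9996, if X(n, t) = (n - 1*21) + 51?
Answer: 20/2499 ≈ 0.0080032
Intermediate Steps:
X(n, t) = 30 + n (X(n, t) = (n - 21) + 51 = (-21 + n) + 51 = 30 + n)
X(50, 71)/9996 = (30 + 50)/9996 = 80*(1/9996) = 20/2499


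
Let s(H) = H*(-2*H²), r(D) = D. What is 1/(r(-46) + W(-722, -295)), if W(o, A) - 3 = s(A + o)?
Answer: 1/2103743783 ≈ 4.7534e-10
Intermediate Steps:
s(H) = -2*H³
W(o, A) = 3 - 2*(A + o)³
1/(r(-46) + W(-722, -295)) = 1/(-46 + (3 - 2*(-295 - 722)³)) = 1/(-46 + (3 - 2*(-1017)³)) = 1/(-46 + (3 - 2*(-1051871913))) = 1/(-46 + (3 + 2103743826)) = 1/(-46 + 2103743829) = 1/2103743783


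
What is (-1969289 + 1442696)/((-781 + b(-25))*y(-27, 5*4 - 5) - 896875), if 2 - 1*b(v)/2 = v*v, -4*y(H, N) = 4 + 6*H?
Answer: 1053186/1953883 ≈ 0.53902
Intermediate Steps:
y(H, N) = -1 - 3*H/2 (y(H, N) = -(4 + 6*H)/4 = -1 - 3*H/2)
b(v) = 4 - 2*v² (b(v) = 4 - 2*v*v = 4 - 2*v²)
(-1969289 + 1442696)/((-781 + b(-25))*y(-27, 5*4 - 5) - 896875) = (-1969289 + 1442696)/((-781 + (4 - 2*(-25)²))*(-1 - 3/2*(-27)) - 896875) = -526593/((-781 + (4 - 2*625))*(-1 + 81/2) - 896875) = -526593/((-781 + (4 - 1250))*(79/2) - 896875) = -526593/((-781 - 1246)*(79/2) - 896875) = -526593/(-2027*79/2 - 896875) = -526593/(-160133/2 - 896875) = -526593/(-1953883/2) = -526593*(-2/1953883) = 1053186/1953883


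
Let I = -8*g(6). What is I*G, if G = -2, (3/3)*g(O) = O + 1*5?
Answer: 176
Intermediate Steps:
g(O) = 5 + O (g(O) = O + 1*5 = O + 5 = 5 + O)
I = -88 (I = -8*(5 + 6) = -8*11 = -88)
I*G = -88*(-2) = 176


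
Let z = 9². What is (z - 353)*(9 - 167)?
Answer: 42976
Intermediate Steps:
z = 81
(z - 353)*(9 - 167) = (81 - 353)*(9 - 167) = -272*(-158) = 42976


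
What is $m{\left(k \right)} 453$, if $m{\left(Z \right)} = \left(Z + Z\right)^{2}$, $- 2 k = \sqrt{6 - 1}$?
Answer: $2265$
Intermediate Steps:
$k = - \frac{\sqrt{5}}{2}$ ($k = - \frac{\sqrt{6 - 1}}{2} = - \frac{\sqrt{5}}{2} \approx -1.118$)
$m{\left(Z \right)} = 4 Z^{2}$ ($m{\left(Z \right)} = \left(2 Z\right)^{2} = 4 Z^{2}$)
$m{\left(k \right)} 453 = 4 \left(- \frac{\sqrt{5}}{2}\right)^{2} \cdot 453 = 4 \cdot \frac{5}{4} \cdot 453 = 5 \cdot 453 = 2265$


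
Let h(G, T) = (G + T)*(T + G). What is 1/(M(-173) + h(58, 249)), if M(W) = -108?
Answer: 1/94141 ≈ 1.0622e-5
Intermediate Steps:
h(G, T) = (G + T)**2 (h(G, T) = (G + T)*(G + T) = (G + T)**2)
1/(M(-173) + h(58, 249)) = 1/(-108 + (58 + 249)**2) = 1/(-108 + 307**2) = 1/(-108 + 94249) = 1/94141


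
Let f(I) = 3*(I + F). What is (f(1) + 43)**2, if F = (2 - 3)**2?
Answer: 2401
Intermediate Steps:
F = 1 (F = (-1)**2 = 1)
f(I) = 3 + 3*I (f(I) = 3*(I + 1) = 3*(1 + I) = 3 + 3*I)
(f(1) + 43)**2 = ((3 + 3*1) + 43)**2 = ((3 + 3) + 43)**2 = (6 + 43)**2 = 49**2 = 2401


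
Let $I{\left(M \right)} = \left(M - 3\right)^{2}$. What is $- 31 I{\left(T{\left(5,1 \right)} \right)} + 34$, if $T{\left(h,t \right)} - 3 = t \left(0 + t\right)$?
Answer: $3$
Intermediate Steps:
$T{\left(h,t \right)} = 3 + t^{2}$ ($T{\left(h,t \right)} = 3 + t \left(0 + t\right) = 3 + t t = 3 + t^{2}$)
$I{\left(M \right)} = \left(-3 + M\right)^{2}$
$- 31 I{\left(T{\left(5,1 \right)} \right)} + 34 = - 31 \left(-3 + \left(3 + 1^{2}\right)\right)^{2} + 34 = - 31 \left(-3 + \left(3 + 1\right)\right)^{2} + 34 = - 31 \left(-3 + 4\right)^{2} + 34 = - 31 \cdot 1^{2} + 34 = \left(-31\right) 1 + 34 = -31 + 34 = 3$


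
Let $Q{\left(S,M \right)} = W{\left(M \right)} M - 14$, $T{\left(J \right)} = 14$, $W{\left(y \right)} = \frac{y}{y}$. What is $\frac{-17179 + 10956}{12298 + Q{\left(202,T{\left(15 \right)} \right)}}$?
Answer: $- \frac{6223}{12298} \approx -0.50602$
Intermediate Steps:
$W{\left(y \right)} = 1$
$Q{\left(S,M \right)} = -14 + M$ ($Q{\left(S,M \right)} = 1 M - 14 = M - 14 = -14 + M$)
$\frac{-17179 + 10956}{12298 + Q{\left(202,T{\left(15 \right)} \right)}} = \frac{-17179 + 10956}{12298 + \left(-14 + 14\right)} = - \frac{6223}{12298 + 0} = - \frac{6223}{12298}$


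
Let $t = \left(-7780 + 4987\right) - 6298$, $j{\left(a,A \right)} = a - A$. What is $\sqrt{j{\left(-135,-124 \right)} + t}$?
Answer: $i \sqrt{9102} \approx 95.404 i$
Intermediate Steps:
$t = -9091$ ($t = -2793 - 6298 = -9091$)
$\sqrt{j{\left(-135,-124 \right)} + t} = \sqrt{\left(-135 - -124\right) - 9091} = \sqrt{\left(-135 + 124\right) - 9091} = \sqrt{-11 - 9091} = \sqrt{-9102} = i \sqrt{9102}$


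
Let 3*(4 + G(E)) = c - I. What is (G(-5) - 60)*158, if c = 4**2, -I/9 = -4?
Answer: -33496/3 ≈ -11165.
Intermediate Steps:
I = 36 (I = -9*(-4) = 36)
c = 16
G(E) = -32/3 (G(E) = -4 + (16 - 1*36)/3 = -4 + (16 - 36)/3 = -4 + (1/3)*(-20) = -4 - 20/3 = -32/3)
(G(-5) - 60)*158 = (-32/3 - 60)*158 = -212/3*158 = -33496/3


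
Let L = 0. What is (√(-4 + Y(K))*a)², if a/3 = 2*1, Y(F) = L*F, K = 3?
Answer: -144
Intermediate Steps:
Y(F) = 0 (Y(F) = 0*F = 0)
a = 6 (a = 3*(2*1) = 3*2 = 6)
(√(-4 + Y(K))*a)² = (√(-4 + 0)*6)² = (√(-4)*6)² = ((2*I)*6)² = (12*I)² = -144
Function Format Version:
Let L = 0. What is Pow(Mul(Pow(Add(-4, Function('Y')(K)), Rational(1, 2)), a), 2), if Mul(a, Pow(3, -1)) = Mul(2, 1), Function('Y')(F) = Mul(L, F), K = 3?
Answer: -144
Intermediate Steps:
Function('Y')(F) = 0 (Function('Y')(F) = Mul(0, F) = 0)
a = 6 (a = Mul(3, Mul(2, 1)) = Mul(3, 2) = 6)
Pow(Mul(Pow(Add(-4, Function('Y')(K)), Rational(1, 2)), a), 2) = Pow(Mul(Pow(Add(-4, 0), Rational(1, 2)), 6), 2) = Pow(Mul(Pow(-4, Rational(1, 2)), 6), 2) = Pow(Mul(Mul(2, I), 6), 2) = Pow(Mul(12, I), 2) = -144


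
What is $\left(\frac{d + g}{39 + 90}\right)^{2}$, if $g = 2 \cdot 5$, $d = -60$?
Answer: $\frac{2500}{16641} \approx 0.15023$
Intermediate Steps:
$g = 10$
$\left(\frac{d + g}{39 + 90}\right)^{2} = \left(\frac{-60 + 10}{39 + 90}\right)^{2} = \left(- \frac{50}{129}\right)^{2} = \frac{2500}{16641}$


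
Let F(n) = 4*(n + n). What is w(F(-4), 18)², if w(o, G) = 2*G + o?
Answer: 16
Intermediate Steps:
F(n) = 8*n (F(n) = 4*(2*n) = 8*n)
w(o, G) = o + 2*G
w(F(-4), 18)² = (8*(-4) + 2*18)² = (-32 + 36)² = 4² = 16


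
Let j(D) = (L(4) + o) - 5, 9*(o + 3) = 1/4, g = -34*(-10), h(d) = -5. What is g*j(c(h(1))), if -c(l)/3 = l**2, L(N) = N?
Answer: -12155/9 ≈ -1350.6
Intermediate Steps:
c(l) = -3*l**2
g = 340
o = -107/36 (o = -3 + (1/9)/4 = -3 + (1/9)*(1/4) = -3 + 1/36 = -107/36 ≈ -2.9722)
j(D) = -143/36 (j(D) = (4 - 107/36) - 5 = 37/36 - 5 = -143/36)
g*j(c(h(1))) = 340*(-143/36) = -12155/9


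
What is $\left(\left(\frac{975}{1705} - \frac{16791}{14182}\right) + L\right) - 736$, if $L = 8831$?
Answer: $\frac{39144961649}{4836062} \approx 8094.4$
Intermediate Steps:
$\left(\left(\frac{975}{1705} - \frac{16791}{14182}\right) + L\right) - 736 = \left(\left(\frac{975}{1705} - \frac{16791}{14182}\right) + 8831\right) - 736 = \left(\left(975 \cdot \frac{1}{1705} - \frac{16791}{14182}\right) + 8831\right) - 736 = \left(\left(\frac{195}{341} - \frac{16791}{14182}\right) + 8831\right) - 736 = \left(- \frac{2960241}{4836062} + 8831\right) - 736 = \frac{42704303281}{4836062} - 736 = \frac{39144961649}{4836062}$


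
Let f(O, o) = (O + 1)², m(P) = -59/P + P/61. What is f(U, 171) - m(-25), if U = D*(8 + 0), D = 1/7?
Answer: 197399/74725 ≈ 2.6417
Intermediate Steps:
D = ⅐ ≈ 0.14286
U = 8/7 (U = (8 + 0)/7 = (⅐)*8 = 8/7 ≈ 1.1429)
m(P) = -59/P + P/61 (m(P) = -59/P + P*(1/61) = -59/P + P/61)
f(O, o) = (1 + O)²
f(U, 171) - m(-25) = (1 + 8/7)² - (-59/(-25) + (1/61)*(-25)) = (15/7)² - (-59*(-1/25) - 25/61) = 225/49 - (59/25 - 25/61) = 225/49 - 1*2974/1525 = 225/49 - 2974/1525 = 197399/74725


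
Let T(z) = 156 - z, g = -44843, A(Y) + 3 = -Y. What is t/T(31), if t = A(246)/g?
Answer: 249/5605375 ≈ 4.4422e-5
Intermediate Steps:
A(Y) = -3 - Y
t = 249/44843 (t = (-3 - 1*246)/(-44843) = (-3 - 246)*(-1/44843) = -249*(-1/44843) = 249/44843 ≈ 0.0055527)
t/T(31) = 249/(44843*(156 - 1*31)) = 249/(44843*(156 - 31)) = (249/44843)/125 = (249/44843)*(1/125) = 249/5605375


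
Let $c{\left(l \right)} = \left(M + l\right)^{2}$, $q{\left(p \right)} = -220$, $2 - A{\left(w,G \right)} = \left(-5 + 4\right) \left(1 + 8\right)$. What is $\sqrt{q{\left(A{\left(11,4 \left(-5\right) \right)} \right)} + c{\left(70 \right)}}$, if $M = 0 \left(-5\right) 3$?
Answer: $6 \sqrt{130} \approx 68.411$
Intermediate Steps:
$M = 0$ ($M = 0 \cdot 3 = 0$)
$A{\left(w,G \right)} = 11$ ($A{\left(w,G \right)} = 2 - \left(-5 + 4\right) \left(1 + 8\right) = 2 - \left(-1\right) 9 = 2 - -9 = 2 + 9 = 11$)
$c{\left(l \right)} = l^{2}$ ($c{\left(l \right)} = \left(0 + l\right)^{2} = l^{2}$)
$\sqrt{q{\left(A{\left(11,4 \left(-5\right) \right)} \right)} + c{\left(70 \right)}} = \sqrt{-220 + 70^{2}} = \sqrt{-220 + 4900} = \sqrt{4680} = 6 \sqrt{130}$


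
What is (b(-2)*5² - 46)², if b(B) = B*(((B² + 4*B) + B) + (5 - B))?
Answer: 9216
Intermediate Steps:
b(B) = B*(5 + B² + 4*B) (b(B) = B*((B² + 5*B) + (5 - B)) = B*(5 + B² + 4*B))
(b(-2)*5² - 46)² = (-2*(5 + (-2)² + 4*(-2))*5² - 46)² = (-2*(5 + 4 - 8)*25 - 46)² = (-2*1*25 - 46)² = (-2*25 - 46)² = (-50 - 46)² = (-96)² = 9216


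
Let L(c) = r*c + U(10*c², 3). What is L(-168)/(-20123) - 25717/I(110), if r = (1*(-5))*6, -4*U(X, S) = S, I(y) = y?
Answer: -1036115017/4427060 ≈ -234.04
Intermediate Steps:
U(X, S) = -S/4
r = -30 (r = -5*6 = -30)
L(c) = -¾ - 30*c (L(c) = -30*c - ¼*3 = -30*c - ¾ = -¾ - 30*c)
L(-168)/(-20123) - 25717/I(110) = (-¾ - 30*(-168))/(-20123) - 25717/110 = (-¾ + 5040)*(-1/20123) - 25717*1/110 = (20157/4)*(-1/20123) - 25717/110 = -20157/80492 - 25717/110 = -1036115017/4427060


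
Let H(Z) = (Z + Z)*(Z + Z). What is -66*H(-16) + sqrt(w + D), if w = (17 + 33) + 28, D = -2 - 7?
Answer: -67584 + sqrt(69) ≈ -67576.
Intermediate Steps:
H(Z) = 4*Z**2 (H(Z) = (2*Z)*(2*Z) = 4*Z**2)
D = -9
w = 78 (w = 50 + 28 = 78)
-66*H(-16) + sqrt(w + D) = -264*(-16)**2 + sqrt(78 - 9) = -264*256 + sqrt(69) = -66*1024 + sqrt(69) = -67584 + sqrt(69)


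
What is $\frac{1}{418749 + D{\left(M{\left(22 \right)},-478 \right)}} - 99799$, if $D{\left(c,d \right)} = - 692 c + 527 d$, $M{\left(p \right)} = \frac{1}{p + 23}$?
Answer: $- \frac{749215344112}{7507243} \approx -99799.0$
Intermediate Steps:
$M{\left(p \right)} = \frac{1}{23 + p}$
$\frac{1}{418749 + D{\left(M{\left(22 \right)},-478 \right)}} - 99799 = \frac{1}{418749 - \left(251906 + \frac{692}{23 + 22}\right)} - 99799 = \frac{1}{418749 - \left(251906 + \frac{692}{45}\right)} - 99799 = \frac{1}{418749 - \frac{11336462}{45}} - 99799 = \frac{1}{\frac{7507243}{45}} - 99799 = \frac{45}{7507243} - 99799 = - \frac{749215344112}{7507243}$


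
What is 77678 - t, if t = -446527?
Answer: 524205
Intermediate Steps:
77678 - t = 77678 - 1*(-446527) = 77678 + 446527 = 524205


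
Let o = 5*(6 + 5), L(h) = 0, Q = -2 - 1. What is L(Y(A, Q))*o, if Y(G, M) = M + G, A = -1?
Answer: 0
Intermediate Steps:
Q = -3
Y(G, M) = G + M
o = 55 (o = 5*11 = 55)
L(Y(A, Q))*o = 0*55 = 0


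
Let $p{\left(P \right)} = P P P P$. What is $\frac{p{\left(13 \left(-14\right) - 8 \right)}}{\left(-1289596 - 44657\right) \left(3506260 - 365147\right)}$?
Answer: $- \frac{1303210000}{4191039443589} \approx -0.00031095$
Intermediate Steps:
$p{\left(P \right)} = P^{4}$ ($p{\left(P \right)} = P^{2} P P = P^{3} P = P^{4}$)
$\frac{p{\left(13 \left(-14\right) - 8 \right)}}{\left(-1289596 - 44657\right) \left(3506260 - 365147\right)} = \frac{\left(13 \left(-14\right) - 8\right)^{4}}{\left(-1289596 - 44657\right) \left(3506260 - 365147\right)} = \frac{\left(-182 - 8\right)^{4}}{\left(-1334253\right) 3141113} = \frac{\left(-190\right)^{4}}{-4191039443589} = 1303210000 \left(- \frac{1}{4191039443589}\right) = - \frac{1303210000}{4191039443589}$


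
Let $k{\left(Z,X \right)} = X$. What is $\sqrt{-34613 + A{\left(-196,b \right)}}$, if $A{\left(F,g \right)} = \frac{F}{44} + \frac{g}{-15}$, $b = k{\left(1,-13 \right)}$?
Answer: $\frac{i \sqrt{942436605}}{165} \approx 186.06 i$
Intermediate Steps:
$b = -13$
$A{\left(F,g \right)} = - \frac{g}{15} + \frac{F}{44}$ ($A{\left(F,g \right)} = F \frac{1}{44} + g \left(- \frac{1}{15}\right) = \frac{F}{44} - \frac{g}{15} = - \frac{g}{15} + \frac{F}{44}$)
$\sqrt{-34613 + A{\left(-196,b \right)}} = \sqrt{-34613 + \left(\left(- \frac{1}{15}\right) \left(-13\right) + \frac{1}{44} \left(-196\right)\right)} = \sqrt{-34613 + \left(\frac{13}{15} - \frac{49}{11}\right)} = \sqrt{-34613 - \frac{592}{165}} = \sqrt{- \frac{5711737}{165}} = \frac{i \sqrt{942436605}}{165}$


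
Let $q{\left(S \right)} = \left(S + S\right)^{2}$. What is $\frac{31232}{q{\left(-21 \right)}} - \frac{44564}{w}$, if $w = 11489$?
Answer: $\frac{70053388}{5066649} \approx 13.826$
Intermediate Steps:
$q{\left(S \right)} = 4 S^{2}$ ($q{\left(S \right)} = \left(2 S\right)^{2} = 4 S^{2}$)
$\frac{31232}{q{\left(-21 \right)}} - \frac{44564}{w} = \frac{31232}{4 \left(-21\right)^{2}} - \frac{44564}{11489} = \frac{31232}{4 \cdot 441} - \frac{44564}{11489} = \frac{31232}{1764} - \frac{44564}{11489} = 31232 \cdot \frac{1}{1764} - \frac{44564}{11489} = \frac{7808}{441} - \frac{44564}{11489} = \frac{70053388}{5066649}$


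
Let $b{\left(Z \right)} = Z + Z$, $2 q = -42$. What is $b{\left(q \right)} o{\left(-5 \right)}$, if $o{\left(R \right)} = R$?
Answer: $210$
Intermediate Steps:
$q = -21$ ($q = \frac{1}{2} \left(-42\right) = -21$)
$b{\left(Z \right)} = 2 Z$
$b{\left(q \right)} o{\left(-5 \right)} = 2 \left(-21\right) \left(-5\right) = \left(-42\right) \left(-5\right) = 210$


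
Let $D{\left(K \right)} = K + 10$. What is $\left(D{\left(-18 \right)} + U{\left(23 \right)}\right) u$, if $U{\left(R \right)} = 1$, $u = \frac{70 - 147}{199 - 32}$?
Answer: $\frac{539}{167} \approx 3.2275$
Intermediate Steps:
$u = - \frac{77}{167} \approx -0.46108$
$D{\left(K \right)} = 10 + K$
$\left(D{\left(-18 \right)} + U{\left(23 \right)}\right) u = \left(\left(10 - 18\right) + 1\right) \left(- \frac{77}{167}\right) = \left(-8 + 1\right) \left(- \frac{77}{167}\right) = \left(-7\right) \left(- \frac{77}{167}\right) = \frac{539}{167}$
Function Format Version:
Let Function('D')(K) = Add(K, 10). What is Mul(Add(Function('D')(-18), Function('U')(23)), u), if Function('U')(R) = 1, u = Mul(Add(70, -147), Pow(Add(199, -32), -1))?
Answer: Rational(539, 167) ≈ 3.2275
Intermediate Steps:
u = Rational(-77, 167) (u = Mul(-77, Pow(167, -1)) = Mul(-77, Rational(1, 167)) = Rational(-77, 167) ≈ -0.46108)
Function('D')(K) = Add(10, K)
Mul(Add(Function('D')(-18), Function('U')(23)), u) = Mul(Add(Add(10, -18), 1), Rational(-77, 167)) = Mul(Add(-8, 1), Rational(-77, 167)) = Mul(-7, Rational(-77, 167)) = Rational(539, 167)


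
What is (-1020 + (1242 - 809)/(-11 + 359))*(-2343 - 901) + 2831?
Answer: 287767694/87 ≈ 3.3077e+6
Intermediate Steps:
(-1020 + (1242 - 809)/(-11 + 359))*(-2343 - 901) + 2831 = (-1020 + 433/348)*(-3244) + 2831 = -354527/348*(-3244) + 2831 = 287521397/87 + 2831 = 287767694/87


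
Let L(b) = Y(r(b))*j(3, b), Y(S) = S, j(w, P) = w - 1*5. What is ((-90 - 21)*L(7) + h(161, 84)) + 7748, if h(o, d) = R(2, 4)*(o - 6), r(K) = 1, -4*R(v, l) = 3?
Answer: 31415/4 ≈ 7853.8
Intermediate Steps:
R(v, l) = -¾ (R(v, l) = -¼*3 = -¾)
j(w, P) = -5 + w (j(w, P) = w - 5 = -5 + w)
L(b) = -2 (L(b) = 1*(-5 + 3) = 1*(-2) = -2)
h(o, d) = 9/2 - 3*o/4 (h(o, d) = -3*(o - 6)/4 = -3*(-6 + o)/4 = 9/2 - 3*o/4)
((-90 - 21)*L(7) + h(161, 84)) + 7748 = ((-90 - 21)*(-2) + (9/2 - ¾*161)) + 7748 = (-111*(-2) + (9/2 - 483/4)) + 7748 = (222 - 465/4) + 7748 = 423/4 + 7748 = 31415/4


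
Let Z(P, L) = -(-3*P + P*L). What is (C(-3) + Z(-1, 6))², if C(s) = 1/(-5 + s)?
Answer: 529/64 ≈ 8.2656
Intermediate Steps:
Z(P, L) = 3*P - L*P (Z(P, L) = -(-3*P + L*P) = 3*P - L*P)
(C(-3) + Z(-1, 6))² = (1/(-5 - 3) - (3 - 1*6))² = (1/(-8) - (3 - 6))² = (-⅛ - 1*(-3))² = (-⅛ + 3)² = (23/8)² = 529/64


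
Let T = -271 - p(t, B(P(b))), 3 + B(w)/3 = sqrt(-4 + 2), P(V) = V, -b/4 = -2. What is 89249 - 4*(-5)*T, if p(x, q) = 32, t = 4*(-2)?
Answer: 83189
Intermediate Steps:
b = 8 (b = -4*(-2) = 8)
t = -8
B(w) = -9 + 3*I*sqrt(2) (B(w) = -9 + 3*sqrt(-4 + 2) = -9 + 3*sqrt(-2) = -9 + 3*(I*sqrt(2)) = -9 + 3*I*sqrt(2))
T = -303 (T = -271 - 1*32 = -271 - 32 = -303)
89249 - 4*(-5)*T = 89249 - 4*(-5)*(-303) = 89249 - (-20)*(-303) = 89249 - 1*6060 = 89249 - 6060 = 83189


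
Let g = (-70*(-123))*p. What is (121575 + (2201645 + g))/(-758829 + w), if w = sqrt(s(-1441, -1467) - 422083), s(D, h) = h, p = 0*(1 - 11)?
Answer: -1762926709380/575821874791 - 11616100*I*sqrt(16942)/575821874791 ≈ -3.0616 - 0.0026258*I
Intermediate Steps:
p = 0 (p = 0*(-10) = 0)
g = 0 (g = -70*(-123)*0 = 8610*0 = 0)
w = 5*I*sqrt(16942) (w = sqrt(-1467 - 422083) = sqrt(-423550) = 5*I*sqrt(16942) ≈ 650.81*I)
(121575 + (2201645 + g))/(-758829 + w) = (121575 + (2201645 + 0))/(-758829 + 5*I*sqrt(16942)) = (121575 + 2201645)/(-758829 + 5*I*sqrt(16942)) = 2323220/(-758829 + 5*I*sqrt(16942))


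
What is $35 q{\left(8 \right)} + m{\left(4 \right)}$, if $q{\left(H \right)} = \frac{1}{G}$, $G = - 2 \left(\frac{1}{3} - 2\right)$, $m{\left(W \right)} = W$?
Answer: $\frac{29}{2} \approx 14.5$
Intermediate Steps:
$G = \frac{10}{3}$ ($G = - 2 \left(\frac{1}{3} - 2\right) = \left(-2\right) \left(- \frac{5}{3}\right) = \frac{10}{3} \approx 3.3333$)
$q{\left(H \right)} = \frac{3}{10}$ ($q{\left(H \right)} = \frac{1}{\frac{10}{3}} = \frac{3}{10}$)
$35 q{\left(8 \right)} + m{\left(4 \right)} = 35 \cdot \frac{3}{10} + 4 = \frac{21}{2} + 4 = \frac{29}{2}$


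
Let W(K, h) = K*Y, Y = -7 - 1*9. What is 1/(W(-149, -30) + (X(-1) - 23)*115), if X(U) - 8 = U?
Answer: 1/544 ≈ 0.0018382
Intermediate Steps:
X(U) = 8 + U
Y = -16 (Y = -7 - 9 = -16)
W(K, h) = -16*K (W(K, h) = K*(-16) = -16*K)
1/(W(-149, -30) + (X(-1) - 23)*115) = 1/(-16*(-149) + ((8 - 1) - 23)*115) = 1/(2384 + (7 - 23)*115) = 1/(2384 - 16*115) = 1/(2384 - 1840) = 1/544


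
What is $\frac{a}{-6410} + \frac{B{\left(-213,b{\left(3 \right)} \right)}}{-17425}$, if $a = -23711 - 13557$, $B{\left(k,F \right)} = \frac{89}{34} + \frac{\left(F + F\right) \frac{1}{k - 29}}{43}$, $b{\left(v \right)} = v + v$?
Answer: $\frac{11487628964797}{1975893621350} \approx 5.8139$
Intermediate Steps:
$b{\left(v \right)} = 2 v$
$B{\left(k,F \right)} = \frac{89}{34} + \frac{2 F}{43 \left(-29 + k\right)}$ ($B{\left(k,F \right)} = 89 \cdot \frac{1}{34} + \frac{2 F}{-29 + k} \frac{1}{43} = \frac{89}{34} + \frac{2 F}{-29 + k} \frac{1}{43} = \frac{89}{34} + \frac{2 F}{43 \left(-29 + k\right)}$)
$a = -37268$ ($a = -23711 - 13557 = -37268$)
$\frac{a}{-6410} + \frac{B{\left(-213,b{\left(3 \right)} \right)}}{-17425} = - \frac{37268}{-6410} + \frac{\frac{1}{1462} \frac{1}{-29 - 213} \left(-110983 + 68 \cdot 2 \cdot 3 + 3827 \left(-213\right)\right)}{-17425} = \left(-37268\right) \left(- \frac{1}{6410}\right) + \frac{-110983 + 68 \cdot 6 - 815151}{1462 \left(-242\right)} \left(- \frac{1}{17425}\right) = \frac{18634}{3205} + \frac{1}{1462} \left(- \frac{1}{242}\right) \left(-110983 + 408 - 815151\right) \left(- \frac{1}{17425}\right) = \frac{18634}{3205} + \frac{1}{1462} \left(- \frac{1}{242}\right) \left(-925726\right) \left(- \frac{1}{17425}\right) = \frac{18634}{3205} + \frac{462863}{176902} \left(- \frac{1}{17425}\right) = \frac{18634}{3205} - \frac{462863}{3082517350} = \frac{11487628964797}{1975893621350}$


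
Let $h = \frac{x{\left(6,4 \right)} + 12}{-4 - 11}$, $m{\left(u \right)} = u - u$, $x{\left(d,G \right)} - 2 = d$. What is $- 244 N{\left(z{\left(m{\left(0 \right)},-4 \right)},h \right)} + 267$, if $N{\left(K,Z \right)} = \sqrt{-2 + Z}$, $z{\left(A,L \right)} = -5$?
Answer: $267 - \frac{244 i \sqrt{30}}{3} \approx 267.0 - 445.48 i$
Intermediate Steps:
$x{\left(d,G \right)} = 2 + d$
$m{\left(u \right)} = 0$
$h = - \frac{4}{3}$ ($h = \frac{\left(2 + 6\right) + 12}{-4 - 11} = \frac{8 + 12}{-15} = 20 \left(- \frac{1}{15}\right) = - \frac{4}{3} \approx -1.3333$)
$- 244 N{\left(z{\left(m{\left(0 \right)},-4 \right)},h \right)} + 267 = - 244 \sqrt{-2 - \frac{4}{3}} + 267 = - 244 \sqrt{- \frac{10}{3}} + 267 = - 244 \frac{i \sqrt{30}}{3} + 267 = - \frac{244 i \sqrt{30}}{3} + 267 = 267 - \frac{244 i \sqrt{30}}{3}$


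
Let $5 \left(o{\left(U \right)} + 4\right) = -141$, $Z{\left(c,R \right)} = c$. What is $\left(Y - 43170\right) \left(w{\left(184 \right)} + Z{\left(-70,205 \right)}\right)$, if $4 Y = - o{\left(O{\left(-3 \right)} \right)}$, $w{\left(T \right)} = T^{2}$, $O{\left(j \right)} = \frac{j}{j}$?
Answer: $- \frac{14582696427}{10} \approx -1.4583 \cdot 10^{9}$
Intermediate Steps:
$O{\left(j \right)} = 1$
$o{\left(U \right)} = - \frac{161}{5}$ ($o{\left(U \right)} = -4 + \frac{1}{5} \left(-141\right) = -4 - \frac{141}{5} = - \frac{161}{5}$)
$Y = \frac{161}{20}$ ($Y = \frac{\left(-1\right) \left(- \frac{161}{5}\right)}{4} = \frac{1}{4} \cdot \frac{161}{5} = \frac{161}{20} \approx 8.05$)
$\left(Y - 43170\right) \left(w{\left(184 \right)} + Z{\left(-70,205 \right)}\right) = \left(\frac{161}{20} - 43170\right) \left(184^{2} - 70\right) = - \frac{863239 \left(33856 - 70\right)}{20} = \left(- \frac{863239}{20}\right) 33786 = - \frac{14582696427}{10}$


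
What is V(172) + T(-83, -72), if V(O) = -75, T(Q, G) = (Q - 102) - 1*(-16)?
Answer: -244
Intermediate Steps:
T(Q, G) = -86 + Q (T(Q, G) = (-102 + Q) + 16 = -86 + Q)
V(172) + T(-83, -72) = -75 + (-86 - 83) = -75 - 169 = -244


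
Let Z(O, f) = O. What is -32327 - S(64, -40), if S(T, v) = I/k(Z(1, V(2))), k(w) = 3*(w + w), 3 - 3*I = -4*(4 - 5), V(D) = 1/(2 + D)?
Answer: -581885/18 ≈ -32327.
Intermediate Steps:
I = -⅓ (I = 1 - (-4)*(4 - 5)/3 = 1 - (-4)*(-1)/3 = 1 - ⅓*4 = 1 - 4/3 = -⅓ ≈ -0.33333)
k(w) = 6*w (k(w) = 3*(2*w) = 6*w)
S(T, v) = -1/18 (S(T, v) = -1/(3*(6*1)) = -⅓/6 = -⅓*⅙ = -1/18)
-32327 - S(64, -40) = -32327 - 1*(-1/18) = -32327 + 1/18 = -581885/18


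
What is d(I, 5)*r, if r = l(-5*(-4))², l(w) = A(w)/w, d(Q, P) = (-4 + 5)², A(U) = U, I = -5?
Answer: 1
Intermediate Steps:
d(Q, P) = 1 (d(Q, P) = 1² = 1)
l(w) = 1 (l(w) = w/w = 1)
r = 1 (r = 1² = 1)
d(I, 5)*r = 1*1 = 1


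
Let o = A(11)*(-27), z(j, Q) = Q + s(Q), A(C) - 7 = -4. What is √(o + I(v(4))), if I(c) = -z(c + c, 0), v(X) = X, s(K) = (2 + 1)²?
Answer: 3*I*√10 ≈ 9.4868*I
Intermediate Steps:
s(K) = 9 (s(K) = 3² = 9)
A(C) = 3 (A(C) = 7 - 4 = 3)
z(j, Q) = 9 + Q (z(j, Q) = Q + 9 = 9 + Q)
I(c) = -9 (I(c) = -(9 + 0) = -1*9 = -9)
o = -81 (o = 3*(-27) = -81)
√(o + I(v(4))) = √(-81 - 9) = √(-90) = 3*I*√10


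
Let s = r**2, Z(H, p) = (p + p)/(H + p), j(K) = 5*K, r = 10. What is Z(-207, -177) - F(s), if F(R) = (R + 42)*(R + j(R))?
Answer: -5452741/64 ≈ -85199.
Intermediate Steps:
Z(H, p) = 2*p/(H + p) (Z(H, p) = (2*p)/(H + p) = 2*p/(H + p))
s = 100 (s = 10**2 = 100)
F(R) = 6*R*(42 + R) (F(R) = (R + 42)*(R + 5*R) = (42 + R)*(6*R) = 6*R*(42 + R))
Z(-207, -177) - F(s) = 2*(-177)/(-207 - 177) - 6*100*(42 + 100) = 2*(-177)/(-384) - 6*100*142 = 2*(-177)*(-1/384) - 1*85200 = 59/64 - 85200 = -5452741/64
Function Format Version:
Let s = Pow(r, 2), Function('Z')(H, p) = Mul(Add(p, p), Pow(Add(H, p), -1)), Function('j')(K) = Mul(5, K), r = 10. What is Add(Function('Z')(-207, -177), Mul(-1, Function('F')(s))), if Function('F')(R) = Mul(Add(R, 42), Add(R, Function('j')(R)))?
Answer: Rational(-5452741, 64) ≈ -85199.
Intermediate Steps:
Function('Z')(H, p) = Mul(2, p, Pow(Add(H, p), -1)) (Function('Z')(H, p) = Mul(Mul(2, p), Pow(Add(H, p), -1)) = Mul(2, p, Pow(Add(H, p), -1)))
s = 100 (s = Pow(10, 2) = 100)
Function('F')(R) = Mul(6, R, Add(42, R)) (Function('F')(R) = Mul(Add(R, 42), Add(R, Mul(5, R))) = Mul(Add(42, R), Mul(6, R)) = Mul(6, R, Add(42, R)))
Add(Function('Z')(-207, -177), Mul(-1, Function('F')(s))) = Add(Mul(2, -177, Pow(Add(-207, -177), -1)), Mul(-1, Mul(6, 100, Add(42, 100)))) = Add(Mul(2, -177, Pow(-384, -1)), Mul(-1, Mul(6, 100, 142))) = Add(Mul(2, -177, Rational(-1, 384)), Mul(-1, 85200)) = Add(Rational(59, 64), -85200) = Rational(-5452741, 64)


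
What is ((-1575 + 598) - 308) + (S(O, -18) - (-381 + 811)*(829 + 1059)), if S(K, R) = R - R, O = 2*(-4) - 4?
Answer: -813125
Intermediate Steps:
O = -12 (O = -8 - 4 = -12)
S(K, R) = 0
((-1575 + 598) - 308) + (S(O, -18) - (-381 + 811)*(829 + 1059)) = ((-1575 + 598) - 308) + (0 - (-381 + 811)*(829 + 1059)) = (-977 - 308) + (0 - 430*1888) = -1285 + (0 - 1*811840) = -1285 + (0 - 811840) = -1285 - 811840 = -813125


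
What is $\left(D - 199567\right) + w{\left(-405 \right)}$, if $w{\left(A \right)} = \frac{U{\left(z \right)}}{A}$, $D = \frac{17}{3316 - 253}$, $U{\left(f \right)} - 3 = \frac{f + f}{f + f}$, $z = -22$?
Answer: $- \frac{82521954124}{413505} \approx -1.9957 \cdot 10^{5}$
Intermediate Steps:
$U{\left(f \right)} = 4$ ($U{\left(f \right)} = 3 + \frac{f + f}{f + f} = 3 + \frac{2 f}{2 f} = 3 + 2 f \frac{1}{2 f} = 3 + 1 = 4$)
$D = \frac{17}{3063} \approx 0.0055501$
$w{\left(A \right)} = \frac{4}{A}$
$\left(D - 199567\right) + w{\left(-405 \right)} = \left(\frac{17}{3063} - 199567\right) + \frac{4}{-405} = - \frac{611273704}{3063} + 4 \left(- \frac{1}{405}\right) = - \frac{611273704}{3063} - \frac{4}{405} = - \frac{82521954124}{413505}$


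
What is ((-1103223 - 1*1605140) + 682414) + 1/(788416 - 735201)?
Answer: -107810876034/53215 ≈ -2.0259e+6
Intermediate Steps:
((-1103223 - 1*1605140) + 682414) + 1/(788416 - 735201) = ((-1103223 - 1605140) + 682414) + 1/53215 = (-2708363 + 682414) + 1/53215 = -2025949 + 1/53215 = -107810876034/53215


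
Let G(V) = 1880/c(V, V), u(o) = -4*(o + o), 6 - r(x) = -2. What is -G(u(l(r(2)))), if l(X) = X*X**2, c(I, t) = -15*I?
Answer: -47/1536 ≈ -0.030599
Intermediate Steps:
r(x) = 8 (r(x) = 6 - 1*(-2) = 6 + 2 = 8)
l(X) = X**3
u(o) = -8*o
G(V) = -376/(3*V) (G(V) = 1880/((-15*V)) = 1880*(-1/(15*V)) = -376/(3*V))
-G(u(l(r(2)))) = -(-376)/(3*((-8*8**3))) = -(-376)/(3*((-8*512))) = -(-376)/(3*(-4096)) = -(-376)*(-1)/(3*4096) = -1*47/1536 = -47/1536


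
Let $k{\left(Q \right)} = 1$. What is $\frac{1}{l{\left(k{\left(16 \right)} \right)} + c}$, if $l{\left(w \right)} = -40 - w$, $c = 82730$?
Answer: $\frac{1}{82689} \approx 1.2094 \cdot 10^{-5}$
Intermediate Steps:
$\frac{1}{l{\left(k{\left(16 \right)} \right)} + c} = \frac{1}{\left(-40 - 1\right) + 82730} = \frac{1}{-41 + 82730} = \frac{1}{82689}$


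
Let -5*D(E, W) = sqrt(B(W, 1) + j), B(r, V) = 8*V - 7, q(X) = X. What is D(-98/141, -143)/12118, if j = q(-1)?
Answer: 0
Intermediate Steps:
j = -1
B(r, V) = -7 + 8*V
D(E, W) = 0 (D(E, W) = -sqrt((-7 + 8*1) - 1)/5 = -sqrt((-7 + 8) - 1)/5 = -sqrt(1 - 1)/5 = -sqrt(0)/5 = -1/5*0 = 0)
D(-98/141, -143)/12118 = 0/12118 = 0*(1/12118) = 0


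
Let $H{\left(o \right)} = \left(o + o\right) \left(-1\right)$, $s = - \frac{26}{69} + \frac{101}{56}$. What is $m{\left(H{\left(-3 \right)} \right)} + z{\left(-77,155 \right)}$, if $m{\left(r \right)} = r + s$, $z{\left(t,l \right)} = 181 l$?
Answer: $\frac{108433217}{3864} \approx 28062.0$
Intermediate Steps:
$s = \frac{5513}{3864}$ ($s = \left(-26\right) \frac{1}{69} + 101 \cdot \frac{1}{56} = - \frac{26}{69} + \frac{101}{56} = \frac{5513}{3864} \approx 1.4268$)
$H{\left(o \right)} = - 2 o$ ($H{\left(o \right)} = 2 o \left(-1\right) = - 2 o$)
$m{\left(r \right)} = \frac{5513}{3864} + r$ ($m{\left(r \right)} = r + \frac{5513}{3864} = \frac{5513}{3864} + r$)
$m{\left(H{\left(-3 \right)} \right)} + z{\left(-77,155 \right)} = \left(\frac{5513}{3864} - -6\right) + 181 \cdot 155 = \left(\frac{5513}{3864} + 6\right) + 28055 = \frac{28697}{3864} + 28055 = \frac{108433217}{3864}$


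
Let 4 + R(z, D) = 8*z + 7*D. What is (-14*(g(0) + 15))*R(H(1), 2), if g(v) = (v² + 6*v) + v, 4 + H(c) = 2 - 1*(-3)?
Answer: -3780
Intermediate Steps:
H(c) = 1 (H(c) = -4 + (2 - 1*(-3)) = -4 + (2 + 3) = -4 + 5 = 1)
R(z, D) = -4 + 7*D + 8*z (R(z, D) = -4 + (8*z + 7*D) = -4 + (7*D + 8*z) = -4 + 7*D + 8*z)
g(v) = v² + 7*v
(-14*(g(0) + 15))*R(H(1), 2) = (-14*(0*(7 + 0) + 15))*(-4 + 7*2 + 8*1) = (-14*(0*7 + 15))*(-4 + 14 + 8) = -14*(0 + 15)*18 = -14*15*18 = -210*18 = -3780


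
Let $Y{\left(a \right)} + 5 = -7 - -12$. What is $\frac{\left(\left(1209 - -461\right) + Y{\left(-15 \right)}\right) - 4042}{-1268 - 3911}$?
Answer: $\frac{2372}{5179} \approx 0.458$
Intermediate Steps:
$Y{\left(a \right)} = 0$ ($Y{\left(a \right)} = -5 - -5 = -5 + \left(-7 + 12\right) = -5 + 5 = 0$)
$\frac{\left(\left(1209 - -461\right) + Y{\left(-15 \right)}\right) - 4042}{-1268 - 3911} = \frac{\left(\left(1209 - -461\right) + 0\right) - 4042}{-1268 - 3911} = \frac{\left(\left(1209 + 461\right) + 0\right) - 4042}{-5179} = \left(\left(1670 + 0\right) - 4042\right) \left(- \frac{1}{5179}\right) = \left(1670 - 4042\right) \left(- \frac{1}{5179}\right) = \left(-2372\right) \left(- \frac{1}{5179}\right) = \frac{2372}{5179}$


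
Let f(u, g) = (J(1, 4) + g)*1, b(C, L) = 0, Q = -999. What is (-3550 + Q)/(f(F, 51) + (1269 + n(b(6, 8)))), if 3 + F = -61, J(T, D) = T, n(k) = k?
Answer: -4549/1321 ≈ -3.4436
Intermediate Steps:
F = -64 (F = -3 - 61 = -64)
f(u, g) = 1 + g (f(u, g) = (1 + g)*1 = 1 + g)
(-3550 + Q)/(f(F, 51) + (1269 + n(b(6, 8)))) = (-3550 - 999)/((1 + 51) + (1269 + 0)) = -4549/(52 + 1269) = -4549/1321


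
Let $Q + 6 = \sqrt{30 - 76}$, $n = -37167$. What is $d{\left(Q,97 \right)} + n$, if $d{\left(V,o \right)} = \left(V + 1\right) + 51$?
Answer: $-37121 + i \sqrt{46} \approx -37121.0 + 6.7823 i$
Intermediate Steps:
$Q = -6 + i \sqrt{46}$ ($Q = -6 + \sqrt{30 - 76} = -6 + \sqrt{-46} = -6 + i \sqrt{46} \approx -6.0 + 6.7823 i$)
$d{\left(V,o \right)} = 52 + V$ ($d{\left(V,o \right)} = \left(1 + V\right) + 51 = 52 + V$)
$d{\left(Q,97 \right)} + n = \left(52 - \left(6 - i \sqrt{46}\right)\right) - 37167 = \left(46 + i \sqrt{46}\right) - 37167 = -37121 + i \sqrt{46}$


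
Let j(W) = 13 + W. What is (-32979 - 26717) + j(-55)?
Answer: -59738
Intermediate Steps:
(-32979 - 26717) + j(-55) = (-32979 - 26717) + (13 - 55) = -59696 - 42 = -59738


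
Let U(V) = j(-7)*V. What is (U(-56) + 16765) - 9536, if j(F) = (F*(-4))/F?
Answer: 7453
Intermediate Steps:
j(F) = -4 (j(F) = (-4*F)/F = -4)
U(V) = -4*V
(U(-56) + 16765) - 9536 = (-4*(-56) + 16765) - 9536 = (224 + 16765) - 9536 = 16989 - 9536 = 7453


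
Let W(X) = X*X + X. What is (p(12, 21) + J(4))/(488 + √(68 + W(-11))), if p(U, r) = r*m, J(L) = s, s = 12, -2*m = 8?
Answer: -5856/39661 + 12*√178/39661 ≈ -0.14361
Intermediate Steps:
m = -4 (m = -½*8 = -4)
W(X) = X + X² (W(X) = X² + X = X + X²)
J(L) = 12
p(U, r) = -4*r (p(U, r) = r*(-4) = -4*r)
(p(12, 21) + J(4))/(488 + √(68 + W(-11))) = (-4*21 + 12)/(488 + √(68 - 11*(1 - 11))) = (-84 + 12)/(488 + √(68 - 11*(-10))) = -72/(488 + √(68 + 110)) = -72/(488 + √178)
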